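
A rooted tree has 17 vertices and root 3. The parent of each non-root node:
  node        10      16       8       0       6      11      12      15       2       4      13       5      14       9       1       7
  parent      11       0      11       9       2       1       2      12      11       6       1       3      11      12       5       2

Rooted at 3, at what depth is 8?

Climbing from 8 to the root: 8 – 11 – 1 – 5 – 3. That's 4 steps.

4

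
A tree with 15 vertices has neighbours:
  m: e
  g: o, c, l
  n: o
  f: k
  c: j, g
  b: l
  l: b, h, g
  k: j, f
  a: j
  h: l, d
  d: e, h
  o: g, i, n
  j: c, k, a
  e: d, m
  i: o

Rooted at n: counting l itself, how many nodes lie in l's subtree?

6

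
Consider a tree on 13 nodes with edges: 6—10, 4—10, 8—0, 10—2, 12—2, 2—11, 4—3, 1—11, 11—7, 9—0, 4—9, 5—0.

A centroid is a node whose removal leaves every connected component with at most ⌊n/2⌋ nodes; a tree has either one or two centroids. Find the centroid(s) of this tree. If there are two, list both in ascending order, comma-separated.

10

Removing 10 splits the tree into components of sizes 6, 5, 1; the largest is 6 ≤ ⌊13/2⌋ = 6.
No neighbour of 10 does as well, so 10 is the unique centroid.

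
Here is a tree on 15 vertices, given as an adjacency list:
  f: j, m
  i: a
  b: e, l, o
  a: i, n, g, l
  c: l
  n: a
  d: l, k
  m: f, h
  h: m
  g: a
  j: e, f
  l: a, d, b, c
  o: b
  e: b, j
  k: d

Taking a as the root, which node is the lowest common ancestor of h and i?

Ancestors of h (toward the root): h, m, f, j, e, b, l, a.
Ancestors of i: i, a.
The deepest node appearing in both lists is a.

a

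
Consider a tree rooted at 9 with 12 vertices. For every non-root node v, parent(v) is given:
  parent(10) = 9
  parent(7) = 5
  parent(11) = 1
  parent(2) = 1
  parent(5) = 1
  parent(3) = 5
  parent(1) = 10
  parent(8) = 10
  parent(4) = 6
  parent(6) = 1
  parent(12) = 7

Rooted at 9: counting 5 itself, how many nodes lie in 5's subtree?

5's subtree: {5, 7, 3, 12}, size 4.

4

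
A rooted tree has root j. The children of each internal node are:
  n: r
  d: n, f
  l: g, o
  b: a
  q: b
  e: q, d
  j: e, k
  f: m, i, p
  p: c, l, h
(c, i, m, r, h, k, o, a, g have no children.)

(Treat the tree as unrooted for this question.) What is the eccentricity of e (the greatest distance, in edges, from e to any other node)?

5

A farthest node from e is g (o also at distance 5).
The path e–d–f–p–l–g has 5 edges.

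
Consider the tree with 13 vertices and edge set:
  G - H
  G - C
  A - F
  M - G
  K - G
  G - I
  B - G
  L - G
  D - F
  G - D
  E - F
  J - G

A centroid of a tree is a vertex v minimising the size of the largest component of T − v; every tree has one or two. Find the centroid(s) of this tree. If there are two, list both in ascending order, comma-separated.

Removing G splits the tree into components of sizes 4, 1, 1, 1, 1, 1, 1, 1, 1; the largest is 4 ≤ ⌊13/2⌋ = 6.
Every other node leaves some component of size > 6, so the centroid is unique.

G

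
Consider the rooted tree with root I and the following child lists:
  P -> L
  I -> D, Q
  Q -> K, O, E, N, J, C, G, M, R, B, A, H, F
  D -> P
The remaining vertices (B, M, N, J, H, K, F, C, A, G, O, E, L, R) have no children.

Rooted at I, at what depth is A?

Path from I to A: I–Q–A, which has 2 edges.

2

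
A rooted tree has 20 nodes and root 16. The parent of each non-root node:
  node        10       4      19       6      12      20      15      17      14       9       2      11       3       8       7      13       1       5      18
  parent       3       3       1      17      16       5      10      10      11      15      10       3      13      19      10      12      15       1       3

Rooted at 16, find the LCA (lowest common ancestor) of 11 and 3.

Path 11→root: 11 3 13 12 16; path 3→root: 3 13 12 16.
First common node: 3.

3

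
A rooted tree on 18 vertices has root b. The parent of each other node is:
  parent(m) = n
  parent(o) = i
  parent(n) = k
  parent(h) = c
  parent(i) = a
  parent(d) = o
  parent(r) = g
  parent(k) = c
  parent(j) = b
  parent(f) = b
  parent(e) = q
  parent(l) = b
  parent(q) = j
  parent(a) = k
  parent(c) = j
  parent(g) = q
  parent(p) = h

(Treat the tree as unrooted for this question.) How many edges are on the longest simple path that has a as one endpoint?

The node farthest from a is r, via a – k – c – j – q – g – r — 6 edges.

6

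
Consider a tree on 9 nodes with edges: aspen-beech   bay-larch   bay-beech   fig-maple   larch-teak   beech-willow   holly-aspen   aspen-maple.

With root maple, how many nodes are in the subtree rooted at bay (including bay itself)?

The subtree rooted at bay contains: bay, larch, teak — 3 nodes.

3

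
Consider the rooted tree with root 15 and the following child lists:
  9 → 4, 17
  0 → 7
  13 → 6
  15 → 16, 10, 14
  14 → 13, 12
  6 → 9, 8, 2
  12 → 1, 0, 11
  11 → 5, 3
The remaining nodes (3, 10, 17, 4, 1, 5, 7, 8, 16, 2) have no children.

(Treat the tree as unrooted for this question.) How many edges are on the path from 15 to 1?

3

Walking from 15: 15 – 14 – 12 – 1. Length 3.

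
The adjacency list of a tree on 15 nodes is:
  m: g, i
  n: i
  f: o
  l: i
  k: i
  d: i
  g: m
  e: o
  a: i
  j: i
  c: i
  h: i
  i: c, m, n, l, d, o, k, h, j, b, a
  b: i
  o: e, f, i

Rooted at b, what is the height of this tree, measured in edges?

3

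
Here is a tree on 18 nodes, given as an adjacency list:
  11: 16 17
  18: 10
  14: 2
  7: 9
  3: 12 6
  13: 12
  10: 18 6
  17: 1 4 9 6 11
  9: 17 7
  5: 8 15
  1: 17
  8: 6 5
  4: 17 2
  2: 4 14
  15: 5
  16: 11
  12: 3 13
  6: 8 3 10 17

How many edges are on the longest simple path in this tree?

7

Starting from 14, a farthest node is 13 at distance 7.
One longest path: 14 - 2 - 4 - 17 - 6 - 3 - 12 - 13.
So the diameter is 7.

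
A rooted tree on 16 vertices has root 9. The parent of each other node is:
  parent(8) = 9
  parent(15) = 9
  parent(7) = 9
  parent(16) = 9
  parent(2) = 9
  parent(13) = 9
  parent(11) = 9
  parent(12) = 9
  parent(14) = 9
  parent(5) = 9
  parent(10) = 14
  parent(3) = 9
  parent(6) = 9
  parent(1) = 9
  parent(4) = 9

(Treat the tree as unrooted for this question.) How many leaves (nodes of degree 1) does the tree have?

14

Exactly 14 nodes have a single neighbour: 1, 2, 3, 4, 5, 6, 7, 8, 10, 11, 12, 13, 15, 16.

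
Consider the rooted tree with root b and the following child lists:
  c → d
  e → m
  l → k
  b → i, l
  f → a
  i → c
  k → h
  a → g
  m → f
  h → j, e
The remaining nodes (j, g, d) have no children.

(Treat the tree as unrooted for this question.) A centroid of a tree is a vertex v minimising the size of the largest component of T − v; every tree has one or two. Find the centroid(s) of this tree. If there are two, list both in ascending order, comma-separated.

Removing h splits the tree into components of sizes 6, 5, 1; the largest is 6 ≤ ⌊13/2⌋ = 6.
No neighbour of h does as well, so h is the unique centroid.

h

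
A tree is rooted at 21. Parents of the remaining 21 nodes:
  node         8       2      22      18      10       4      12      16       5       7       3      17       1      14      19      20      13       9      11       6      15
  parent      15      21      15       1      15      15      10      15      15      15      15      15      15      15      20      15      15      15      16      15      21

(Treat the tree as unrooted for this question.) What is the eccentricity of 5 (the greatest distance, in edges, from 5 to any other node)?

A farthest node from 5 is 19 (2, 11, 18, 12 also at distance 3).
The path 5 – 15 – 20 – 19 has 3 edges.

3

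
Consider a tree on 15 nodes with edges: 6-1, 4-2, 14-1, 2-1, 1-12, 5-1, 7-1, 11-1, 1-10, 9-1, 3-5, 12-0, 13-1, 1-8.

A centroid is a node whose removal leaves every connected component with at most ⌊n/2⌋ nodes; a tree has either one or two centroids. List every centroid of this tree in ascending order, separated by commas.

1

Delete 1: the remaining components have sizes 2, 2, 2, 1, 1, 1, 1, 1, 1, 1, 1. Max 2 ≤ 7, so 1 is a centroid.
Every other node leaves some component of size > 7, so the centroid is unique.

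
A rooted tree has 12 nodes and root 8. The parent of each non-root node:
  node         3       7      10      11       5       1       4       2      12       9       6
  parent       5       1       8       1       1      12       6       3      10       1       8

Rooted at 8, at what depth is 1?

8 → 10 → 12 → 1 — 3 edges.

3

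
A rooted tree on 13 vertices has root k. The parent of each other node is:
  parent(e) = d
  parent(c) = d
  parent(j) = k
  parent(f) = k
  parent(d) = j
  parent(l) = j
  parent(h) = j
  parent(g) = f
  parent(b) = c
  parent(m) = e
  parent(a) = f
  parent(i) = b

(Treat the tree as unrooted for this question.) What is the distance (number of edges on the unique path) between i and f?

Walking from i: i - b - c - d - j - k - f. Length 6.

6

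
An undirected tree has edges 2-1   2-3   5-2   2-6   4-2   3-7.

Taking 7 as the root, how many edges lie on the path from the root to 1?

3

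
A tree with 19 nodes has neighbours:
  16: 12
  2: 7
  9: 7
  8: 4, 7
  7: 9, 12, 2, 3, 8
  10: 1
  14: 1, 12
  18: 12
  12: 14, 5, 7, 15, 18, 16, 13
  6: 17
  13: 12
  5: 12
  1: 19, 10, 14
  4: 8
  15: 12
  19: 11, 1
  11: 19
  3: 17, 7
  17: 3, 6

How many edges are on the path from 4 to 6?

The path is 4 - 8 - 7 - 3 - 17 - 6, which has 5 edges.

5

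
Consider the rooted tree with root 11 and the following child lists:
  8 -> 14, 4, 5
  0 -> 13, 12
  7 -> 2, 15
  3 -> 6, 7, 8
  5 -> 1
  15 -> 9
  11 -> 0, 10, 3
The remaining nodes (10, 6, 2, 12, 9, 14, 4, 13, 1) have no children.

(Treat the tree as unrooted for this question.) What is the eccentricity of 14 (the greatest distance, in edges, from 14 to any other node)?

Distances from 14 peak at 5, attained at 13 (12, 9 also at distance 5).
14 – 8 – 3 – 11 – 0 – 13

5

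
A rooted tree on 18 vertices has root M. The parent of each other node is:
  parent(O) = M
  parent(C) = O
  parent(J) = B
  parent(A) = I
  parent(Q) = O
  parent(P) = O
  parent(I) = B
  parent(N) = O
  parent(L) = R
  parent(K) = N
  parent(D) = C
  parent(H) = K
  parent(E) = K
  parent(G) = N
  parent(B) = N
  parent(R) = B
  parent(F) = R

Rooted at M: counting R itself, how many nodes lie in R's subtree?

3

Descendants of R (including itself): R, L, F. That's 3.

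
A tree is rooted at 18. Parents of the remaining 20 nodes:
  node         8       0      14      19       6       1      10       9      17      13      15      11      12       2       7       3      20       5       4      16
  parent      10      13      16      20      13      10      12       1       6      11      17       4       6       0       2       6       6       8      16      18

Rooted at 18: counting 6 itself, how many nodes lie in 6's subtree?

Descendants of 6 (including itself): 6, 12, 17, 20, 3, 10, 15, 19, 1, 8, 9, 5. That's 12.

12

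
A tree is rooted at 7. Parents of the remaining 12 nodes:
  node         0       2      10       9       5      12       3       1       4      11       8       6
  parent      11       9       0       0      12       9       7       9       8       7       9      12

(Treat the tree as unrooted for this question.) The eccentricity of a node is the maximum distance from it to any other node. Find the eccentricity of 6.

The node farthest from 6 is 3, via 6–12–9–0–11–7–3 — 6 edges.

6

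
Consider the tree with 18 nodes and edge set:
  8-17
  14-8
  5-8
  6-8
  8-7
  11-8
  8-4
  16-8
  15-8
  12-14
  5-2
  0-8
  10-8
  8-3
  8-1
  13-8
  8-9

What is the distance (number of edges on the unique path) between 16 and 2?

Walking from 16: 16 – 8 – 5 – 2. Length 3.

3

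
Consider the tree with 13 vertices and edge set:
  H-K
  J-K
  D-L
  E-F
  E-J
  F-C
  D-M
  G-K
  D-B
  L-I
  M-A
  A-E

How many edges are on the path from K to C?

The path is K–J–E–F–C, which has 4 edges.

4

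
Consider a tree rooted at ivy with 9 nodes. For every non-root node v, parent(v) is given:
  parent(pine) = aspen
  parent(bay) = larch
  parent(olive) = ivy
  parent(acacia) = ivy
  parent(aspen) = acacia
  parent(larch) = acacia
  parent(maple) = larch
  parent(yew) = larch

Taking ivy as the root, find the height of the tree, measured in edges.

3

bay sits deepest: ivy – acacia – larch – bay — 3 edges from the root.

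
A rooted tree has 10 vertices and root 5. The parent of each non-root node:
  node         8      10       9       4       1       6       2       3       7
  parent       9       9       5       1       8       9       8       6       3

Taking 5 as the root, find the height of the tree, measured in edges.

4

A deepest node is 7, reached by 5 → 9 → 6 → 3 → 7.
That path has 4 edges, so the height is 4.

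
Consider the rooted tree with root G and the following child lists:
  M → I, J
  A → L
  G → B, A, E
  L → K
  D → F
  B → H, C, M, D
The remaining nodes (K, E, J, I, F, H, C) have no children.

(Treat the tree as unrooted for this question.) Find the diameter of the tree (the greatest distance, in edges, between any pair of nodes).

6

A longest path is K-L-A-G-B-D-F, with 6 edges.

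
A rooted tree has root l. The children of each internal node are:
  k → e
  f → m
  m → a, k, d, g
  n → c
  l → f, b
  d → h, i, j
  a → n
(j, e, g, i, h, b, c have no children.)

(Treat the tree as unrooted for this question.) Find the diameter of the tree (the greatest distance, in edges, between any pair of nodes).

6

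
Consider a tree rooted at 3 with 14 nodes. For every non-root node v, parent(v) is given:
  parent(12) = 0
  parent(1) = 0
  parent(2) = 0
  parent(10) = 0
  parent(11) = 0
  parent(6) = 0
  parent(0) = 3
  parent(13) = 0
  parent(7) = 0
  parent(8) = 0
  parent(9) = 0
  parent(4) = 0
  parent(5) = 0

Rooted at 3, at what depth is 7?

Climbing from 7 to the root: 7 → 0 → 3. That's 2 steps.

2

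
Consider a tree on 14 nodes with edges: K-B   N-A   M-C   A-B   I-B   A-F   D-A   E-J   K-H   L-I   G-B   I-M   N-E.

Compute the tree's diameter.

7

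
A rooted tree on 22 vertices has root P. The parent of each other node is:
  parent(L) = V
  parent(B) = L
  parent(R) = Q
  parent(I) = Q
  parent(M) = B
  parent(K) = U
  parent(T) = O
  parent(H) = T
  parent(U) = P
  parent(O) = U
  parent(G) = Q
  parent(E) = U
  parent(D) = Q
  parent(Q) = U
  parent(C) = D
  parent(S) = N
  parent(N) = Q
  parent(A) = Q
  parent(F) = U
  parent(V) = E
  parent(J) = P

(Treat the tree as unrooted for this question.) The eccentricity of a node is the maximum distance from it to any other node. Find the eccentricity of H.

8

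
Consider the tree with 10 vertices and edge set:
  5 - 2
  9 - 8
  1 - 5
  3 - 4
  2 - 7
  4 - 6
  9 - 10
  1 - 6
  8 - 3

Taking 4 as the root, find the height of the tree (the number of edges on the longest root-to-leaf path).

5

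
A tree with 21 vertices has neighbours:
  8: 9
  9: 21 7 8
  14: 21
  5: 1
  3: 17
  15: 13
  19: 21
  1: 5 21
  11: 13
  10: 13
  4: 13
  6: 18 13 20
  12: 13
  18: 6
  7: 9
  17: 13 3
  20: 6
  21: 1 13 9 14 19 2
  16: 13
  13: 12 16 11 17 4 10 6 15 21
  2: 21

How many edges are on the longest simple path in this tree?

Starting from 20, a farthest node is 7 at distance 5.
One longest path: 20 - 6 - 13 - 21 - 9 - 7.
So the diameter is 5.

5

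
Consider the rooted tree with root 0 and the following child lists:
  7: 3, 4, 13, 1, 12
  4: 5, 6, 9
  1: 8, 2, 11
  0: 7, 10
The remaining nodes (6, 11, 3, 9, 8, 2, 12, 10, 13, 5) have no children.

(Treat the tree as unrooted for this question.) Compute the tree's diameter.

4

Starting from 5, a farthest node is 2 at distance 4.
One longest path: 5–4–7–1–2.
So the diameter is 4.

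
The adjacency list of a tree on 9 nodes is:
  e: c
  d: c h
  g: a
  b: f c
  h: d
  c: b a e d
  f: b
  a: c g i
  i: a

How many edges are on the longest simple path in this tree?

4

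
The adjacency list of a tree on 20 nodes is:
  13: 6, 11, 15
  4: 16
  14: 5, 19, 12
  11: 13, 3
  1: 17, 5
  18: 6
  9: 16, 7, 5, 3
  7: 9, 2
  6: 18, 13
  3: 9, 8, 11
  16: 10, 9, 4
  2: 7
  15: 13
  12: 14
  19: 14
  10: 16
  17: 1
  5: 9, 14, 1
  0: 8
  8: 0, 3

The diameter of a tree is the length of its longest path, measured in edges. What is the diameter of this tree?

8

BFS from 18 reaches 17 last, at distance 8; BFS from 17 confirms no node is farther.
Path: 18 – 6 – 13 – 11 – 3 – 9 – 5 – 1 – 17.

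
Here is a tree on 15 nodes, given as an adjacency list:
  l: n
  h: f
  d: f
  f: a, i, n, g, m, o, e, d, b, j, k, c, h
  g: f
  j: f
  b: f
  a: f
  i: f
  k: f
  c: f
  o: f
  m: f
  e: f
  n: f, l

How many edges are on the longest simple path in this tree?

3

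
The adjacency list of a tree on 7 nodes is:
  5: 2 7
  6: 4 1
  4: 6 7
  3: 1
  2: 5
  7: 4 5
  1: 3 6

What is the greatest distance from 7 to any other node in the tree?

The node farthest from 7 is 3, via 7–4–6–1–3 — 4 edges.

4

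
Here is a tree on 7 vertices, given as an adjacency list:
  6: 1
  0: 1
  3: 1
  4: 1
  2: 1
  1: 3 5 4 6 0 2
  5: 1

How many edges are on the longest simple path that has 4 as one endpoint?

2

Distances from 4 peak at 2, attained at 6 (2, 0, 5, 3 also at distance 2).
4–1–6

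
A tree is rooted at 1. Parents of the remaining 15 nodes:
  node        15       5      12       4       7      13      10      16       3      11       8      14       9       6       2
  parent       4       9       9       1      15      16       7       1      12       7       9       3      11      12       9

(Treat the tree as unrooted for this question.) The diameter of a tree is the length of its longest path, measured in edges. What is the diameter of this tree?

10

A longest path is 13–16–1–4–15–7–11–9–12–3–14, with 10 edges.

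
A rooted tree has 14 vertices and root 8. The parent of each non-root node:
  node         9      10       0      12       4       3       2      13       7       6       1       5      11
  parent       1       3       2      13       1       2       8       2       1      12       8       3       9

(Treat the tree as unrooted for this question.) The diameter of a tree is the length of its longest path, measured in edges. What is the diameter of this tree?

A longest path is 11–9–1–8–2–13–12–6, with 7 edges.

7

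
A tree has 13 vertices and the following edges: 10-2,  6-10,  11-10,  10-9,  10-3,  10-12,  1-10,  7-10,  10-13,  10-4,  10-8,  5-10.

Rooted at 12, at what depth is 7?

Climbing from 7 to the root: 7 – 10 – 12. That's 2 steps.

2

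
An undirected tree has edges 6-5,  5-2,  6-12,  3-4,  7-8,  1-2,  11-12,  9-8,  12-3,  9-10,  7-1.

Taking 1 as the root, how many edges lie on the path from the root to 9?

Path from 1 to 9: 1 → 7 → 8 → 9, which has 3 edges.

3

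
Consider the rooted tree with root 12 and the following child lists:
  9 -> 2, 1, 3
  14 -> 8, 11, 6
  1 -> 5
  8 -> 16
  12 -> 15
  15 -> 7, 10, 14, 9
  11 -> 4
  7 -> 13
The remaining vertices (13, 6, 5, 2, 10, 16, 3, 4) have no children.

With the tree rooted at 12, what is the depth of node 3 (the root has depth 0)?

3

Path from 12 to 3: 12 → 15 → 9 → 3, which has 3 edges.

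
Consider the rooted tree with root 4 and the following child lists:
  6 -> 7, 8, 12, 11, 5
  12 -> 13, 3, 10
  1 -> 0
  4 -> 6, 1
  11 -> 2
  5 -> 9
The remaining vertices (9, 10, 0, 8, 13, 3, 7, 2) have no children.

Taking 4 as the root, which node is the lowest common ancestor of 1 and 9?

1's ancestor chain is 1, 4 and 9's is 9, 5, 6, 4; they first meet at 4.

4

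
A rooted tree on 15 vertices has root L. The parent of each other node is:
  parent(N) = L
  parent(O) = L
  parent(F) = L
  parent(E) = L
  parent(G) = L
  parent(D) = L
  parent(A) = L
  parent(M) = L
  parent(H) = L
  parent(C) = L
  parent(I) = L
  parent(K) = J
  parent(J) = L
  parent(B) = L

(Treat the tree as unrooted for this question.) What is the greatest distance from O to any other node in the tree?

3

Distances from O peak at 3, attained at K.
O-L-J-K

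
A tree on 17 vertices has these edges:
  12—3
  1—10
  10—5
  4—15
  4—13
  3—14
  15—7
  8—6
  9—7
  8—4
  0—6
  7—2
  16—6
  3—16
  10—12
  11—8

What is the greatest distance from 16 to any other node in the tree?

Distances from 16 peak at 6, attained at 9 (2 also at distance 6).
16-6-8-4-15-7-9

6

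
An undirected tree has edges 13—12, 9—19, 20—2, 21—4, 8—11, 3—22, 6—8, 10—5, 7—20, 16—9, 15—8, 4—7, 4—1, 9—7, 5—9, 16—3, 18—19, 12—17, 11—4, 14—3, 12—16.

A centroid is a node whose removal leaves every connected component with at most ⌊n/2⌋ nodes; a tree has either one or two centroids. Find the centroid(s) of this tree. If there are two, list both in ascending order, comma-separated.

Delete 9: the remaining components have sizes 10, 7, 2, 2. Max 10 ≤ 11, so 9 is a centroid.
Every other node leaves some component of size > 11, so the centroid is unique.

9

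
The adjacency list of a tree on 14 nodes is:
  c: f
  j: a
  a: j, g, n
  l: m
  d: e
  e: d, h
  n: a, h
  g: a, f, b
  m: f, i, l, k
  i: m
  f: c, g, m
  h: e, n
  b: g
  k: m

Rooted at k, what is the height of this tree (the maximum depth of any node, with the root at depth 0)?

d sits deepest: k-m-f-g-a-n-h-e-d — 8 edges from the root.

8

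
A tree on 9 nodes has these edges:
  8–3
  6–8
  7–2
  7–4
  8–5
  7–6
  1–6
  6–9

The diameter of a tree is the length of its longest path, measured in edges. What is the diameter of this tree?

4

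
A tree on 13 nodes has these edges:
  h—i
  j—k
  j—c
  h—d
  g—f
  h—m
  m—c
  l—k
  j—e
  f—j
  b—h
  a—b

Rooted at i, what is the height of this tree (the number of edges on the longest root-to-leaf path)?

6

A deepest node is g, reached by i – h – m – c – j – f – g.
That path has 6 edges, so the height is 6.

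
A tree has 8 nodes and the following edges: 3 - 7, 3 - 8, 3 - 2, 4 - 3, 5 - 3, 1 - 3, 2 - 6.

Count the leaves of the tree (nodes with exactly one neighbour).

6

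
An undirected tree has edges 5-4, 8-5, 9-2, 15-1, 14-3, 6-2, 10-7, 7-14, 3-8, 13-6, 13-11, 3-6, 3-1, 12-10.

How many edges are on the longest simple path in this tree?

7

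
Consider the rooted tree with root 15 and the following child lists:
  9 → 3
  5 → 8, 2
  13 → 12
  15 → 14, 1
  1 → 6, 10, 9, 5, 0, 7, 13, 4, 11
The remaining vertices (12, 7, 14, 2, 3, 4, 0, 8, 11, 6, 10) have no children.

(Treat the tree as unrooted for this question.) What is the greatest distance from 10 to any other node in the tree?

A farthest node from 10 is 8 (12, 2, 3, 14 also at distance 3).
The path 10-1-5-8 has 3 edges.

3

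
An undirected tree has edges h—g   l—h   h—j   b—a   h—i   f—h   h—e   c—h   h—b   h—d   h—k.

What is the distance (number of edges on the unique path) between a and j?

Walking from a: a–b–h–j. Length 3.

3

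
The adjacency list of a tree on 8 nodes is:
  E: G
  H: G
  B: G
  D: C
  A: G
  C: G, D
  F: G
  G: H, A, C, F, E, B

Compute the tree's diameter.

3

A longest path is D - C - G - E, with 3 edges.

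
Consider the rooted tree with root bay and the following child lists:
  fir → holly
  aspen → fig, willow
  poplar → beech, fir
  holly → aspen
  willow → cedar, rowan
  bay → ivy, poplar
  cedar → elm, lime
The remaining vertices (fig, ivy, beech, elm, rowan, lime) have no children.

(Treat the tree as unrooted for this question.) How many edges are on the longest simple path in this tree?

8

BFS from elm reaches ivy last, at distance 8; BFS from ivy confirms no node is farther.
Path: elm – cedar – willow – aspen – holly – fir – poplar – bay – ivy.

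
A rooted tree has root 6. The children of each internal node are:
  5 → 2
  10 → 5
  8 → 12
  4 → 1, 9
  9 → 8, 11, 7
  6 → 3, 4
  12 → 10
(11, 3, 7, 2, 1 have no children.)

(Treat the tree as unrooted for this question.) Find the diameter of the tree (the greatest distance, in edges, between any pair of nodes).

Starting from 2, a farthest node is 3 at distance 8.
One longest path: 2 - 5 - 10 - 12 - 8 - 9 - 4 - 6 - 3.
So the diameter is 8.

8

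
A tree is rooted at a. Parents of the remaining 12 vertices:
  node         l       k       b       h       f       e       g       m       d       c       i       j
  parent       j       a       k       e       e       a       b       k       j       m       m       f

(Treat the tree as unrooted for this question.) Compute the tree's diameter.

7

BFS from d reaches g last, at distance 7; BFS from g confirms no node is farther.
Path: d - j - f - e - a - k - b - g.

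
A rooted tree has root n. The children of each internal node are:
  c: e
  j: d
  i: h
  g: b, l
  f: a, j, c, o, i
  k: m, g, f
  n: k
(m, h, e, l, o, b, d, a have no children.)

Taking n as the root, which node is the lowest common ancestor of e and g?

Path e→root: e c f k n; path g→root: g k n.
First common node: k.

k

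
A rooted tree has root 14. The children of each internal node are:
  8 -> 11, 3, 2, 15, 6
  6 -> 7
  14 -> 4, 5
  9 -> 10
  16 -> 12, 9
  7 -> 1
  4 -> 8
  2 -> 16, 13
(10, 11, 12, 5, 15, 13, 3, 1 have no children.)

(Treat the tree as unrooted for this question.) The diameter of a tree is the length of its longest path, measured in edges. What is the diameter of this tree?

Starting from 1, a farthest node is 10 at distance 7.
One longest path: 1 - 7 - 6 - 8 - 2 - 16 - 9 - 10.
So the diameter is 7.

7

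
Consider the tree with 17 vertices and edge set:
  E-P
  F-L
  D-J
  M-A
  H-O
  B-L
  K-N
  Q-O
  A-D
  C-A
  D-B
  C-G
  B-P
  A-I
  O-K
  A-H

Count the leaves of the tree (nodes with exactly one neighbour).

8

The leaves are E, F, G, I, J, M, N, Q.
That is 8 leaves.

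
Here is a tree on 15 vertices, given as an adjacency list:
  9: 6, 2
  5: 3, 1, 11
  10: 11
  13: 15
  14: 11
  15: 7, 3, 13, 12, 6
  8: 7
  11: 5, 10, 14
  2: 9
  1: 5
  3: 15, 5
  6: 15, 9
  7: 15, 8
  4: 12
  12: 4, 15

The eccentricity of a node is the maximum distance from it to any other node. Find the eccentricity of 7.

5

Distances from 7 peak at 5, attained at 10 (14 also at distance 5).
7-15-3-5-11-10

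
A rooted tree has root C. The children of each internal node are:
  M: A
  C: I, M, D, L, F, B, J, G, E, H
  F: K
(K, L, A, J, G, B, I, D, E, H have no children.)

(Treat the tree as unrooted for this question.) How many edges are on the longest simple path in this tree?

A longest path is K–F–C–M–A, with 4 edges.

4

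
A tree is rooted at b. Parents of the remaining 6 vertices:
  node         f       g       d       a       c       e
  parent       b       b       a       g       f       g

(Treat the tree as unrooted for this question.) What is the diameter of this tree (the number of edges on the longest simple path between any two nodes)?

A longest path is d – a – g – b – f – c, with 5 edges.

5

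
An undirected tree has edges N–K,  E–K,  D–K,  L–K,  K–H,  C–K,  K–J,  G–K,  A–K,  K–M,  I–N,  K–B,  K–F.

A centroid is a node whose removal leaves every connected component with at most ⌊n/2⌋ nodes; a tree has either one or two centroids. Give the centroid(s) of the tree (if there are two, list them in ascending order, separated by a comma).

Removing K splits the tree into components of sizes 2, 1, 1, 1, 1, 1, 1, 1, 1, 1, 1, 1; the largest is 2 ≤ ⌊14/2⌋ = 7.
Every other node leaves some component of size > 7, so the centroid is unique.

K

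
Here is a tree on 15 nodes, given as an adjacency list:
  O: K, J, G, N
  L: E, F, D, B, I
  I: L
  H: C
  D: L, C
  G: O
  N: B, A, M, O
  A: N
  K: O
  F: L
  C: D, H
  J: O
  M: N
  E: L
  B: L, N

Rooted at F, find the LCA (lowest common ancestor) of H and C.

C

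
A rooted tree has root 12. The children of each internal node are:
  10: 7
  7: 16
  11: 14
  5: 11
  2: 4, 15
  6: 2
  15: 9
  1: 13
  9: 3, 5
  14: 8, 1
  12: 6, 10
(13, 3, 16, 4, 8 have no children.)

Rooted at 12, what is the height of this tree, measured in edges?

9

The longest root-to-leaf path is 12-6-2-15-9-5-11-14-1-13 (9 edges).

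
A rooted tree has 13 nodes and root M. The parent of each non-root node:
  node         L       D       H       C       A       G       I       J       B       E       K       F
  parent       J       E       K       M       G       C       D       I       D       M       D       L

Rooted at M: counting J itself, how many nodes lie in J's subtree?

3

Descendants of J (including itself): J, L, F. That's 3.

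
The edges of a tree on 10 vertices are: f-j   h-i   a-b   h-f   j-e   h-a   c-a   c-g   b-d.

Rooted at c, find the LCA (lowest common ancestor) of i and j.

Path i→root: i h a c; path j→root: j f h a c.
First common node: h.

h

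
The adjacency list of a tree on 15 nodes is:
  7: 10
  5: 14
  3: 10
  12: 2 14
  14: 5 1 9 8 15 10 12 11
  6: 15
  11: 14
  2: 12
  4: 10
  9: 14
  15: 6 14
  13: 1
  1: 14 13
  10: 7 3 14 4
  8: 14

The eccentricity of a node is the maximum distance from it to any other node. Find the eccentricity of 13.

Distances from 13 peak at 4, attained at 2 (4, 3, 7, 6 also at distance 4).
13 – 1 – 14 – 12 – 2

4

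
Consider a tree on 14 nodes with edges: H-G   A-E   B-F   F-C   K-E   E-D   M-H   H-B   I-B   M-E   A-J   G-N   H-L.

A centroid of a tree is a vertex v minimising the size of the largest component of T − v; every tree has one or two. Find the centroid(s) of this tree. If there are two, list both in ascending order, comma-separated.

H

If H is removed the pieces have sizes 6, 4, 2, 1, all ≤ ⌊14/2⌋ = 7.
Every other node leaves some component of size > 7, so the centroid is unique.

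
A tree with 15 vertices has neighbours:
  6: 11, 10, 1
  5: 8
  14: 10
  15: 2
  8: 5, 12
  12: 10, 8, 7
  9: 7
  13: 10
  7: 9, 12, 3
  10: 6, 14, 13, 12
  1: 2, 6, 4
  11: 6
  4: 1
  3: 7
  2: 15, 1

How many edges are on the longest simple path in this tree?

7

A longest path is 15–2–1–6–10–12–7–9, with 7 edges.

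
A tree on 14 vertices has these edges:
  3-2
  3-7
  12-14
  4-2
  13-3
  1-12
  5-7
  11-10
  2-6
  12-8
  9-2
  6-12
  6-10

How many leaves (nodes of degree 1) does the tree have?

Exactly 8 nodes have a single neighbour: 1, 4, 5, 8, 9, 11, 13, 14.

8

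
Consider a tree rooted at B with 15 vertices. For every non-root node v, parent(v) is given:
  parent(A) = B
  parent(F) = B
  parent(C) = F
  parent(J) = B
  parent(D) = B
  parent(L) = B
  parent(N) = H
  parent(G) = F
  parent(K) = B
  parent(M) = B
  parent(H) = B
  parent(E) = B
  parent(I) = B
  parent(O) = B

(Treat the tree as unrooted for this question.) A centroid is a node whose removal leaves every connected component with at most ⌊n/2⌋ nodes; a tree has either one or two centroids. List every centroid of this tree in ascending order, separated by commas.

Delete B: the remaining components have sizes 3, 2, 1, 1, 1, 1, 1, 1, 1, 1, 1. Max 3 ≤ 7, so B is a centroid.
No neighbour of B does as well, so B is the unique centroid.

B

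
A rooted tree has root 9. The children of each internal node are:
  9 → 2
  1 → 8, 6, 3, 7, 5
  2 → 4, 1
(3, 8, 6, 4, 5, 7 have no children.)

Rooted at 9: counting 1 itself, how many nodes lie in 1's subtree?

The subtree rooted at 1 contains: 1, 3, 7, 5, 6, 8 — 6 nodes.

6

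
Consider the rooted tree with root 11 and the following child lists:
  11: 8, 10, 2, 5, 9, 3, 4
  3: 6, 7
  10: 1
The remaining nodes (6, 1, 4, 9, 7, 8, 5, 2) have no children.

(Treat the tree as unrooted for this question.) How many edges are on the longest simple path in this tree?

4

A longest path is 7 - 3 - 11 - 10 - 1, with 4 edges.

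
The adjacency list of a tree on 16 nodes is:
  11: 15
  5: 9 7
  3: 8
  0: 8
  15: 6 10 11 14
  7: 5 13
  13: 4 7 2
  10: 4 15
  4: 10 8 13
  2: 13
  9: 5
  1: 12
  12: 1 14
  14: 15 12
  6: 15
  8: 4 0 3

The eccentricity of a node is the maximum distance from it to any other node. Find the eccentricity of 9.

9

The node farthest from 9 is 1, via 9 – 5 – 7 – 13 – 4 – 10 – 15 – 14 – 12 – 1 — 9 edges.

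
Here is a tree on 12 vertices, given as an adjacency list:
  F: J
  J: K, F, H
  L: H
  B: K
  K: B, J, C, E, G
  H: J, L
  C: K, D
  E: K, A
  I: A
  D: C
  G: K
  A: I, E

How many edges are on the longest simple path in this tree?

6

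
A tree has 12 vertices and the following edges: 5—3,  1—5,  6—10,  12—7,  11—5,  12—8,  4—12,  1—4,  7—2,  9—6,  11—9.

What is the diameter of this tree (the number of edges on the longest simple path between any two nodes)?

9

BFS from 10 reaches 2 last, at distance 9; BFS from 2 confirms no node is farther.
Path: 10–6–9–11–5–1–4–12–7–2.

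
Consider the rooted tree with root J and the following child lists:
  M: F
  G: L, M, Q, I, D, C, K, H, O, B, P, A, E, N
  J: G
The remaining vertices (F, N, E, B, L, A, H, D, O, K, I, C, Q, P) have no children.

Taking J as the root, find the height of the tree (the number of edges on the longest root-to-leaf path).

F sits deepest: J-G-M-F — 3 edges from the root.

3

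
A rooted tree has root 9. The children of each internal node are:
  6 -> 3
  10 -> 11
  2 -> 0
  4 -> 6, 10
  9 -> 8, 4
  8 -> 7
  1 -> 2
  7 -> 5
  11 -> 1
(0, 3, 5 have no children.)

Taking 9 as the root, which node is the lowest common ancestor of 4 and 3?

Ancestors of 4 (toward the root): 4, 9.
Ancestors of 3: 3, 6, 4, 9.
The deepest node appearing in both lists is 4.

4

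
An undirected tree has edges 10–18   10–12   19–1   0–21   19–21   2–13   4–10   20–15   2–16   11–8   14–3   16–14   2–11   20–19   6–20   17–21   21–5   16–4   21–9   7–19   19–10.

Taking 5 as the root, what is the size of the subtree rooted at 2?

4

The subtree rooted at 2 contains: 2, 13, 11, 8 — 4 nodes.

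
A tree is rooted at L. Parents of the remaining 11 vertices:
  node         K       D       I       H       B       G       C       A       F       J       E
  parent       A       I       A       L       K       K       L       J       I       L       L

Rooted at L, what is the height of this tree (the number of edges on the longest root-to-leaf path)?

A deepest node is G, reached by L – J – A – K – G.
That path has 4 edges, so the height is 4.

4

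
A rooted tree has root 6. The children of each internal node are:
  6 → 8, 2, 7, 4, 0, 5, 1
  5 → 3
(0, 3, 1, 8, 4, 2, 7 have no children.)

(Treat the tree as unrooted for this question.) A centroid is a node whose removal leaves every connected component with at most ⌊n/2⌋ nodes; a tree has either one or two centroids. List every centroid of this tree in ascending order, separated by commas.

Removing 6 splits the tree into components of sizes 2, 1, 1, 1, 1, 1, 1; the largest is 2 ≤ ⌊9/2⌋ = 4.
No neighbour of 6 does as well, so 6 is the unique centroid.

6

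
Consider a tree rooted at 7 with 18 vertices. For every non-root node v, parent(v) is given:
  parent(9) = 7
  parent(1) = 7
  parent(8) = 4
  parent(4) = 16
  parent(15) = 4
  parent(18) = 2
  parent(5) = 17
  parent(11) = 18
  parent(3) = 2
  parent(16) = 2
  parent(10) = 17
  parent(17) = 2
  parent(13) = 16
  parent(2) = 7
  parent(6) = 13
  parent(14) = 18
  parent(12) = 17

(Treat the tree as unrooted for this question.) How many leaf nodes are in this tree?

11

Exactly 11 nodes have a single neighbour: 1, 3, 5, 6, 8, 9, 10, 11, 12, 14, 15.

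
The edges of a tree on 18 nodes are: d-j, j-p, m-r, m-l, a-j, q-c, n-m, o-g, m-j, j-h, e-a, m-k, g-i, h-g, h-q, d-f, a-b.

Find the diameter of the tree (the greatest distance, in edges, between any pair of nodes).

BFS from o reaches f last, at distance 5; BFS from f confirms no node is farther.
Path: o–g–h–j–d–f.

5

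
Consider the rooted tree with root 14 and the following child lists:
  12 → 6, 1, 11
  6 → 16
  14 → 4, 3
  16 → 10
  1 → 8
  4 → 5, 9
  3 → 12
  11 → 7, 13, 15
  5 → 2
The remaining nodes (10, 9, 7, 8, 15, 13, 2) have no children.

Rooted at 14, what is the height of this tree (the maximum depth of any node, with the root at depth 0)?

5

10 sits deepest: 14–3–12–6–16–10 — 5 edges from the root.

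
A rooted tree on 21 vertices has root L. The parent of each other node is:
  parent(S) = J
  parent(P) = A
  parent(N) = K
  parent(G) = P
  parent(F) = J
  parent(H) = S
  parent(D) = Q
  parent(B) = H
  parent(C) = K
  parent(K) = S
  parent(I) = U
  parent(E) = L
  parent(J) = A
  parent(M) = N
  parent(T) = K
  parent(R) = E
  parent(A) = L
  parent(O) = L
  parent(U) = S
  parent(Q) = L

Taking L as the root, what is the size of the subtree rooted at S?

10

The subtree rooted at S contains: S, K, H, U, N, T, C, B, I, M — 10 nodes.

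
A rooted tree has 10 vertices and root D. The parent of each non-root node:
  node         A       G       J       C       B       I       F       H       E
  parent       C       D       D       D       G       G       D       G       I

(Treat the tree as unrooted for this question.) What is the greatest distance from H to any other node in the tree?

A farthest node from H is A.
The path H-G-D-C-A has 4 edges.

4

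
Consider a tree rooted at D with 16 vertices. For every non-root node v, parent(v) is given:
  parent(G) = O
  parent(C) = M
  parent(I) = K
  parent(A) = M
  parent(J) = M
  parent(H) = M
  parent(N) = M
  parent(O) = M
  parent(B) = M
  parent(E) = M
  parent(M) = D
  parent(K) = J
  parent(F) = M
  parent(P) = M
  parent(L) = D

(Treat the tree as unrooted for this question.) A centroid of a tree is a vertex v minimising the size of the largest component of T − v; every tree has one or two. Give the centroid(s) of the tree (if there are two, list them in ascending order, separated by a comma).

M

Removing M splits the tree into components of sizes 3, 2, 2, 1, 1, 1, 1, 1, 1, 1, 1; the largest is 3 ≤ ⌊16/2⌋ = 8.
No neighbour of M does as well, so M is the unique centroid.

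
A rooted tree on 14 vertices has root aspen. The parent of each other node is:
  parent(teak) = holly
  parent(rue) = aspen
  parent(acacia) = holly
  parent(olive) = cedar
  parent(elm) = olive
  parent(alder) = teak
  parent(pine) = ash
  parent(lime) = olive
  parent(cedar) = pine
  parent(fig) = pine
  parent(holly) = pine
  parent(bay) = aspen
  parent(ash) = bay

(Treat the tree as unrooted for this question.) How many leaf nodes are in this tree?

6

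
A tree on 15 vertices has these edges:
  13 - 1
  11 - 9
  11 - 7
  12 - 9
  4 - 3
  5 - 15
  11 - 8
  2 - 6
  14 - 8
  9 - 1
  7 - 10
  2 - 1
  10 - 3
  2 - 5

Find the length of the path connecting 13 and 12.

3

The path is 13 – 1 – 9 – 12, which has 3 edges.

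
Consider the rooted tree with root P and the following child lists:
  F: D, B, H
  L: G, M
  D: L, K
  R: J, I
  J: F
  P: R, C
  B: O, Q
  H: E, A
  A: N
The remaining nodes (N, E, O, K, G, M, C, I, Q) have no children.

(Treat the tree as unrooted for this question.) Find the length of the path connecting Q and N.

5

The path is Q - B - F - H - A - N, which has 5 edges.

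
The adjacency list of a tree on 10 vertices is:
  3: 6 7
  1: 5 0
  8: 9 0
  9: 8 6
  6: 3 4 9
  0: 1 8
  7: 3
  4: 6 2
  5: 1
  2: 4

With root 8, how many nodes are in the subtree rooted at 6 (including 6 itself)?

5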